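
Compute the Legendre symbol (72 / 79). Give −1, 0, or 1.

1

Pull out 2^3: since 79 ≡ 7 (mod 8), (2/79) = +1, so (2/79)^3 = +1.
Reciprocity: 9 ≡ 1 and 79 ≡ 3 (mod 4), so (9/79) = +(79/9).
Reduce top mod 9: now compute (7/9).
Reciprocity: 7 ≡ 3 and 9 ≡ 1 (mod 4), so (7/9) = +(9/7).
Reduce top mod 7: now compute (2/7).
Pull out 2: since 7 ≡ 7 (mod 8), (2/7) = +1.
Reached (1/7) = 1. Collecting the sign flips along the way, the symbol is +1.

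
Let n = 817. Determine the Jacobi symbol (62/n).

-1

Pull out 2: since 817 ≡ 1 (mod 8), (2/817) = +1.
Reciprocity: 31 ≡ 3 and 817 ≡ 1 (mod 4), so (31/817) = +(817/31).
Reduce top mod 31: now compute (11/31).
Reciprocity: 11 ≡ 3 and 31 ≡ 3 (mod 4), so (11/31) = −(31/11).
Reduce top mod 11: now compute (9/11).
Reciprocity: 9 ≡ 1 and 11 ≡ 3 (mod 4), so (9/11) = +(11/9).
Reduce top mod 9: now compute (2/9).
Pull out 2: since 9 ≡ 1 (mod 8), (2/9) = +1.
Reached (1/9) = 1. Collecting the sign flips along the way, the symbol is -1.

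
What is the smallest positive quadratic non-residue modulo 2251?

(2/2251) = −1, so 2 is the smallest positive non-residue mod 2251.

2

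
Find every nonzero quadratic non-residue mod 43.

2 3 5 7 8 12 18 19 20 22 26 27 28 29 30 32 33 34 37 39 42

Square k = 1,…,21 (k and 43−k give the same square):
1²=1, 2²=4, 3²=9, 4²=16, 5²=25, 6²=36, 7²≡6, 8²≡21, 9²≡38, 10²≡14, 11²≡35, 12²≡15, 13²≡40, 14²≡24, 15²≡10, 16²≡41, 17²≡31, 18²≡23, 19²≡17, 20²≡13, 21²≡11 (mod 43).
The residues are {1, 4, 6, 9, 10, 11, 13, 14, 15, 16, 17, 21, 23, 24, 25, 31, 35, 36, 38, 40, 41}; the non-residues are the remaining 21 nonzero classes.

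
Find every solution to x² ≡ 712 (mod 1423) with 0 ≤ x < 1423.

Since 1423 ≡ 3 (mod 4), a square root of 712 is 712^((1423+1)/4) = 712^356 mod 1423.
Repeated squaring: 712^2≡356, 712^4≡89, 712^8≡806, 712^16≡748, 712^32≡265, 712^64≡498, 712^128≡402, 712^256≡805 (mod 1423).
712^356 = 712^(256+64+32+4) ≡ 912 (mod 1423).
Check: 912² = 831744 ≡ 712 (mod 1423). The two roots are 511 and 912.

511, 912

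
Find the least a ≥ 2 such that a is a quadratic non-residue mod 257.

(2/257) = +1, so 2 is a residue.
(3/257) = −1, so 3 is the smallest positive non-residue mod 257.

3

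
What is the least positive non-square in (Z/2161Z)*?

7

(2/2161) = +1, so 2 is a residue.
(3/2161) = +1, so 3 is a residue.
(4/2161) = +1, so 4 is a residue.
(5/2161) = +1, so 5 is a residue.
(6/2161) = +1, so 6 is a residue.
(7/2161) = −1, so 7 is the smallest positive non-residue mod 2161.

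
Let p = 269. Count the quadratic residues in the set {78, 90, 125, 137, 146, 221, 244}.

(78/269) = +1 → QR.
(90/269) = -1 → non-residue.
(125/269) = +1 → QR.
(137/269) = -1 → non-residue.
(146/269) = -1 → non-residue.
(221/269) = -1 → non-residue.
(244/269) = +1 → QR.
Total quadratic residues among the 7: 3.

3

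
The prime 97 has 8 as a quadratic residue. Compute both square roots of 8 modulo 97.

97 ≡ 1 (mod 4), so we find a root by search.
Trying successive values, 28² = 784 ≡ 8 (mod 97). The other root is 97 − 28 = 69.

28, 69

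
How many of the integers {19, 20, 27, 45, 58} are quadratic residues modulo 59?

(19/59) = +1 → QR.
(20/59) = +1 → QR.
(27/59) = +1 → QR.
(45/59) = +1 → QR.
(58/59) = -1 → non-residue.
Total quadratic residues among the 5: 4.

4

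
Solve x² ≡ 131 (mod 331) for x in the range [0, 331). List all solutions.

Since 331 ≡ 3 (mod 4), a square root of 131 is 131^((331+1)/4) = 131^83 mod 331.
Repeated squaring: 131^2≡280, 131^4≡284, 131^8≡223, 131^16≡79, 131^32≡283, 131^64≡318 (mod 331).
131^83 = 131^(64+16+2+1) ≡ 88 (mod 331).
Check: 88² = 7744 ≡ 131 (mod 331). The two roots are 88 and 243.

88, 243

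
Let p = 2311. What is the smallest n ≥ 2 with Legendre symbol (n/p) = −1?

(2/2311) = +1, so 2 is a residue.
(3/2311) = −1, so 3 is the smallest positive non-residue mod 2311.

3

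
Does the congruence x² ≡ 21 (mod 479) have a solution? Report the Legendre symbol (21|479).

1

Euler's criterion: (21/479) ≡ 21^239 (mod 479).
21^2 ≡ 441 (mod 479)
21^4 ≡ 7 (mod 479)
21^8 ≡ 49 (mod 479)
21^16 ≡ 6 (mod 479)
21^32 ≡ 36 (mod 479)
21^64 ≡ 338 (mod 479)
21^128 ≡ 242 (mod 479)
21^239 = 21^(128+64+32+8+4+2+1) ≡ 1 (mod 479).
Result is 1, so (21/479) = 1.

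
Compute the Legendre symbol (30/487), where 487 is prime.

1

Euler's criterion: (30/487) ≡ 30^243 (mod 487).
30^2 ≡ 413 (mod 487)
30^4 ≡ 119 (mod 487)
30^8 ≡ 38 (mod 487)
30^16 ≡ 470 (mod 487)
30^32 ≡ 289 (mod 487)
30^64 ≡ 244 (mod 487)
30^128 ≡ 122 (mod 487)
30^243 = 30^(128+64+32+16+2+1) ≡ 1 (mod 487).
Result is 1, so (30/487) = 1.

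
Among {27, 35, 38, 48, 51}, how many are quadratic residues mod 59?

(27/59) = +1 → QR.
(35/59) = +1 → QR.
(38/59) = -1 → non-residue.
(48/59) = +1 → QR.
(51/59) = +1 → QR.
Total quadratic residues among the 5: 4.

4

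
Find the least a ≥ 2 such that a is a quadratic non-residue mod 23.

5

(2/23) = +1, so 2 is a residue.
(3/23) = +1, so 3 is a residue.
(4/23) = +1, so 4 is a residue.
(5/23) = −1, so 5 is the smallest positive non-residue mod 23.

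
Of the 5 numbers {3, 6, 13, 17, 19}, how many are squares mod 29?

2

(3/29) = -1 → non-residue.
(6/29) = +1 → QR.
(13/29) = +1 → QR.
(17/29) = -1 → non-residue.
(19/29) = -1 → non-residue.
Total quadratic residues among the 5: 2.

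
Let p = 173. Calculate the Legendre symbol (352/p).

Euler's criterion: (352/173) ≡ 6^86 (mod 173).
6^2 ≡ 36 (mod 173)
6^4 ≡ 85 (mod 173)
6^8 ≡ 132 (mod 173)
6^16 ≡ 124 (mod 173)
6^32 ≡ 152 (mod 173)
6^64 ≡ 95 (mod 173)
6^86 = 6^(64+16+4+2) ≡ 1 (mod 173).
Result is 1, so (352/173) = 1.

1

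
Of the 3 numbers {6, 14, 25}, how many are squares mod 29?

(6/29) = +1 → QR.
(14/29) = -1 → non-residue.
(25/29) = +1 → QR.
Total quadratic residues among the 3: 2.

2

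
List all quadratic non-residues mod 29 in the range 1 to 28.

2,3,8,10,11,12,14,15,17,18,19,21,26,27

Square k = 1,…,14 (k and 29−k give the same square):
1²=1, 2²=4, 3²=9, 4²=16, 5²=25, 6²≡7, 7²≡20, 8²≡6, 9²≡23, 10²≡13, 11²≡5, 12²≡28, 13²≡24, 14²≡22 (mod 29).
The residues are {1, 4, 5, 6, 7, 9, 13, 16, 20, 22, 23, 24, 25, 28}; the non-residues are the remaining 14 nonzero classes.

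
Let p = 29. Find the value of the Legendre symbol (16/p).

1

Euler's criterion: (16/29) ≡ 16^14 (mod 29).
16^2 ≡ 24 (mod 29)
16^4 ≡ 25 (mod 29)
16^8 ≡ 16 (mod 29)
16^14 = 16^(8+4+2) ≡ 1 (mod 29).
Result is 1, so (16/29) = 1.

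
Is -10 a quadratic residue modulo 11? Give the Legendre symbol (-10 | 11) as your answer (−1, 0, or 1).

1

First reduce: -10 ≡ 1 (mod 11).
Reached (1/11) = 1. Collecting the sign flips along the way, the symbol is +1.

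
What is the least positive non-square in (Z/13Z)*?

(2/13) = −1, so 2 is the smallest positive non-residue mod 13.

2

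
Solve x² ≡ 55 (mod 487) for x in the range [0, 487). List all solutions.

Since 487 ≡ 3 (mod 4), a square root of 55 is 55^((487+1)/4) = 55^122 mod 487.
Repeated squaring: 55^2≡103, 55^4≡382, 55^8≡311, 55^16≡295, 55^32≡339, 55^64≡476 (mod 487).
55^122 = 55^(64+32+16+8+2) ≡ 264 (mod 487).
Check: 264² = 69696 ≡ 55 (mod 487). The two roots are 223 and 264.

223, 264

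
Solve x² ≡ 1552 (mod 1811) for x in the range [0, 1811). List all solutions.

Since 1811 ≡ 3 (mod 4), a square root of 1552 is 1552^((1811+1)/4) = 1552^453 mod 1811.
Repeated squaring: 1552^2≡74, 1552^4≡43, 1552^8≡38, 1552^16≡1444, 1552^32≡675, 1552^64≡1064, 1552^128≡221, 1552^256≡1755 (mod 1811).
1552^453 = 1552^(256+128+64+4+1) ≡ 631 (mod 1811).
Check: 631² = 398161 ≡ 1552 (mod 1811). The two roots are 631 and 1180.

631, 1180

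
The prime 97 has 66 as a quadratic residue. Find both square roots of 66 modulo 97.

39, 58

97 ≡ 1 (mod 4), so we find a root by search.
Trying successive values, 39² = 1521 ≡ 66 (mod 97). The other root is 97 − 39 = 58.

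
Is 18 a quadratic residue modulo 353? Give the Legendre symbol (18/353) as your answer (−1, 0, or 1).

Pull out 2: since 353 ≡ 1 (mod 8), (2/353) = +1.
Reciprocity: 9 ≡ 1 and 353 ≡ 1 (mod 4), so (9/353) = +(353/9).
Reduce top mod 9: now compute (2/9).
Pull out 2: since 9 ≡ 1 (mod 8), (2/9) = +1.
Reached (1/9) = 1. Collecting the sign flips along the way, the symbol is +1.

1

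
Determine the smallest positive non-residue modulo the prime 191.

7

(2/191) = +1, so 2 is a residue.
(3/191) = +1, so 3 is a residue.
(4/191) = +1, so 4 is a residue.
(5/191) = +1, so 5 is a residue.
(6/191) = +1, so 6 is a residue.
(7/191) = −1, so 7 is the smallest positive non-residue mod 191.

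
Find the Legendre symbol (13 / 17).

Reciprocity: 13 ≡ 1 and 17 ≡ 1 (mod 4), so (13/17) = +(17/13).
Reduce top mod 13: now compute (4/13).
Pull out 2^2: since 13 ≡ 5 (mod 8), (2/13) = -1, so (2/13)^2 = +1.
Reached (1/13) = 1. Collecting the sign flips along the way, the symbol is +1.

1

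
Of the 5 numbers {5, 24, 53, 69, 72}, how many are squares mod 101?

2

(5/101) = +1 → QR.
(24/101) = +1 → QR.
(53/101) = -1 → non-residue.
(69/101) = -1 → non-residue.
(72/101) = -1 → non-residue.
Total quadratic residues among the 5: 2.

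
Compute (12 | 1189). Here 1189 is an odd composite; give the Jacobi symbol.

1

Pull out 2^2: since 1189 ≡ 5 (mod 8), (2/1189) = -1, so (2/1189)^2 = +1.
Reciprocity: 3 ≡ 3 and 1189 ≡ 1 (mod 4), so (3/1189) = +(1189/3).
Reduce top mod 3: now compute (1/3).
Reached (1/3) = 1. Collecting the sign flips along the way, the symbol is +1.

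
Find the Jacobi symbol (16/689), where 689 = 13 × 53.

1

Pull out 2^4: since 689 ≡ 1 (mod 8), (2/689) = +1, so (2/689)^4 = +1.
Reached (1/689) = 1. Collecting the sign flips along the way, the symbol is +1.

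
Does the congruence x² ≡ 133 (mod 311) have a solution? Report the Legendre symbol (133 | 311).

-1

Reciprocity: 133 ≡ 1 and 311 ≡ 3 (mod 4), so (133/311) = +(311/133).
Reduce top mod 133: now compute (45/133).
Reciprocity: 45 ≡ 1 and 133 ≡ 1 (mod 4), so (45/133) = +(133/45).
Reduce top mod 45: now compute (43/45).
Reciprocity: 43 ≡ 3 and 45 ≡ 1 (mod 4), so (43/45) = +(45/43).
Reduce top mod 43: now compute (2/43).
Pull out 2: since 43 ≡ 3 (mod 8), (2/43) = -1.
Reached (1/43) = 1. Collecting the sign flips along the way, the symbol is -1.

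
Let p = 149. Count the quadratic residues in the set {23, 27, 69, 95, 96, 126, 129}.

4

(23/149) = -1 → non-residue.
(27/149) = -1 → non-residue.
(69/149) = +1 → QR.
(95/149) = +1 → QR.
(96/149) = +1 → QR.
(126/149) = -1 → non-residue.
(129/149) = +1 → QR.
Total quadratic residues among the 7: 4.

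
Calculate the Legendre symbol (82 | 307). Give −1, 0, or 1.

-1

Pull out 2: since 307 ≡ 3 (mod 8), (2/307) = -1.
Reciprocity: 41 ≡ 1 and 307 ≡ 3 (mod 4), so (41/307) = +(307/41).
Reduce top mod 41: now compute (20/41).
Pull out 2^2: since 41 ≡ 1 (mod 8), (2/41) = +1, so (2/41)^2 = +1.
Reciprocity: 5 ≡ 1 and 41 ≡ 1 (mod 4), so (5/41) = +(41/5).
Reduce top mod 5: now compute (1/5).
Reached (1/5) = 1. Collecting the sign flips along the way, the symbol is -1.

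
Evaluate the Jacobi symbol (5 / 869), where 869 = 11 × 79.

Reciprocity: 5 ≡ 1 and 869 ≡ 1 (mod 4), so (5/869) = +(869/5).
Reduce top mod 5: now compute (4/5).
Pull out 2^2: since 5 ≡ 5 (mod 8), (2/5) = -1, so (2/5)^2 = +1.
Reached (1/5) = 1. Collecting the sign flips along the way, the symbol is +1.

1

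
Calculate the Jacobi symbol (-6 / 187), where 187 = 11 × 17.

First reduce: -6 ≡ 181 (mod 187).
Reciprocity: 181 ≡ 1 and 187 ≡ 3 (mod 4), so (181/187) = +(187/181).
Reduce top mod 181: now compute (6/181).
Pull out 2: since 181 ≡ 5 (mod 8), (2/181) = -1.
Reciprocity: 3 ≡ 3 and 181 ≡ 1 (mod 4), so (3/181) = +(181/3).
Reduce top mod 3: now compute (1/3).
Reached (1/3) = 1. Collecting the sign flips along the way, the symbol is -1.

-1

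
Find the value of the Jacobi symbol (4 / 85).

Pull out 2^2: since 85 ≡ 5 (mod 8), (2/85) = -1, so (2/85)^2 = +1.
Reached (1/85) = 1. Collecting the sign flips along the way, the symbol is +1.

1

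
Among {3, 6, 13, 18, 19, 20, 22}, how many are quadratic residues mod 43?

(3/43) = -1 → non-residue.
(6/43) = +1 → QR.
(13/43) = +1 → QR.
(18/43) = -1 → non-residue.
(19/43) = -1 → non-residue.
(20/43) = -1 → non-residue.
(22/43) = -1 → non-residue.
Total quadratic residues among the 7: 2.

2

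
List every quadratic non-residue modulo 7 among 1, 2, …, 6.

Square k = 1,…,3 (k and 7−k give the same square):
1²=1, 2²=4, 3²≡2 (mod 7).
The residues are {1, 2, 4}; the non-residues are the remaining 3 nonzero classes.

3, 5, 6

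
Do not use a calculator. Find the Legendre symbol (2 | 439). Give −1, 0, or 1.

Euler's criterion: (2/439) ≡ 2^219 (mod 439).
2^2 ≡ 4 (mod 439)
2^4 ≡ 16 (mod 439)
2^8 ≡ 256 (mod 439)
2^16 ≡ 125 (mod 439)
2^32 ≡ 260 (mod 439)
2^64 ≡ 433 (mod 439)
2^128 ≡ 36 (mod 439)
2^219 = 2^(128+64+16+8+2+1) ≡ 1 (mod 439).
Result is 1, so (2/439) = 1.

1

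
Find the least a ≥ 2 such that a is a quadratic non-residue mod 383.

(2/383) = +1, so 2 is a residue.
(3/383) = +1, so 3 is a residue.
(4/383) = +1, so 4 is a residue.
(5/383) = −1, so 5 is the smallest positive non-residue mod 383.

5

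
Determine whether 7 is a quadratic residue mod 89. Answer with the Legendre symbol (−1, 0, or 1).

Reciprocity: 7 ≡ 3 and 89 ≡ 1 (mod 4), so (7/89) = +(89/7).
Reduce top mod 7: now compute (5/7).
Reciprocity: 5 ≡ 1 and 7 ≡ 3 (mod 4), so (5/7) = +(7/5).
Reduce top mod 5: now compute (2/5).
Pull out 2: since 5 ≡ 5 (mod 8), (2/5) = -1.
Reached (1/5) = 1. Collecting the sign flips along the way, the symbol is -1.

-1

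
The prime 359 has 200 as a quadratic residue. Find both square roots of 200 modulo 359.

Since 359 ≡ 3 (mod 4), a square root of 200 is 200^((359+1)/4) = 200^90 mod 359.
Repeated squaring: 200^2≡151, 200^4≡184, 200^8≡110, 200^16≡253, 200^32≡107, 200^64≡320 (mod 359).
200^90 = 200^(64+16+8+2) ≡ 169 (mod 359).
Check: 169² = 28561 ≡ 200 (mod 359). The two roots are 169 and 190.

169, 190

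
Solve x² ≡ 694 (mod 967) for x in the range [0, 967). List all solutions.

254, 713

Since 967 ≡ 3 (mod 4), a square root of 694 is 694^((967+1)/4) = 694^242 mod 967.
Repeated squaring: 694^2≡70, 694^4≡65, 694^8≡357, 694^16≡772, 694^32≡312, 694^64≡644, 694^128≡860 (mod 967).
694^242 = 694^(128+64+32+16+2) ≡ 254 (mod 967).
Check: 254² = 64516 ≡ 694 (mod 967). The two roots are 254 and 713.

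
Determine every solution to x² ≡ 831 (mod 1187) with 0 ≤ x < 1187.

Since 1187 ≡ 3 (mod 4), a square root of 831 is 831^((1187+1)/4) = 831^297 mod 1187.
Repeated squaring: 831^2≡914, 831^4≡935, 831^8≡593, 831^16≡297, 831^32≡371, 831^64≡1136, 831^128≡227, 831^256≡488 (mod 1187).
831^297 = 831^(256+32+8+1) ≡ 681 (mod 1187).
Check: 681² = 463761 ≡ 831 (mod 1187). The two roots are 506 and 681.

506, 681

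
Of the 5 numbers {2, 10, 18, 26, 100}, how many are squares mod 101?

(2/101) = -1 → non-residue.
(10/101) = -1 → non-residue.
(18/101) = -1 → non-residue.
(26/101) = -1 → non-residue.
(100/101) = +1 → QR.
Total quadratic residues among the 5: 1.

1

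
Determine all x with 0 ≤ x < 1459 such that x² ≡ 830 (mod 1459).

580, 879

Since 1459 ≡ 3 (mod 4), a square root of 830 is 830^((1459+1)/4) = 830^365 mod 1459.
Repeated squaring: 830^2≡252, 830^4≡767, 830^8≡312, 830^16≡1050, 830^32≡955, 830^64≡150, 830^128≡615, 830^256≡344 (mod 1459).
830^365 = 830^(256+64+32+8+4+1) ≡ 580 (mod 1459).
Check: 580² = 336400 ≡ 830 (mod 1459). The two roots are 580 and 879.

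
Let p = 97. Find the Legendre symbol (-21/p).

-1

First reduce: -21 ≡ 76 (mod 97).
Pull out 2^2: since 97 ≡ 1 (mod 8), (2/97) = +1, so (2/97)^2 = +1.
Reciprocity: 19 ≡ 3 and 97 ≡ 1 (mod 4), so (19/97) = +(97/19).
Reduce top mod 19: now compute (2/19).
Pull out 2: since 19 ≡ 3 (mod 8), (2/19) = -1.
Reached (1/19) = 1. Collecting the sign flips along the way, the symbol is -1.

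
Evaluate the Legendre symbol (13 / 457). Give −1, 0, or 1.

Euler's criterion: (13/457) ≡ 13^228 (mod 457).
13^2 ≡ 169 (mod 457)
13^4 ≡ 227 (mod 457)
13^8 ≡ 345 (mod 457)
13^16 ≡ 205 (mod 457)
13^32 ≡ 438 (mod 457)
13^64 ≡ 361 (mod 457)
13^128 ≡ 76 (mod 457)
13^228 = 13^(128+64+32+4) ≡ 456 (mod 457).
Result is 456 ≡ −1, so (13/457) = −1.

-1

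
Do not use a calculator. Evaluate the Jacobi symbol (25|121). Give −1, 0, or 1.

Reciprocity: 25 ≡ 1 and 121 ≡ 1 (mod 4), so (25/121) = +(121/25).
Reduce top mod 25: now compute (21/25).
Reciprocity: 21 ≡ 1 and 25 ≡ 1 (mod 4), so (21/25) = +(25/21).
Reduce top mod 21: now compute (4/21).
Pull out 2^2: since 21 ≡ 5 (mod 8), (2/21) = -1, so (2/21)^2 = +1.
Reached (1/21) = 1. Collecting the sign flips along the way, the symbol is +1.

1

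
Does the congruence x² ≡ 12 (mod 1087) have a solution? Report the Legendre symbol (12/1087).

Pull out 2^2: since 1087 ≡ 7 (mod 8), (2/1087) = +1, so (2/1087)^2 = +1.
Reciprocity: 3 ≡ 3 and 1087 ≡ 3 (mod 4), so (3/1087) = −(1087/3).
Reduce top mod 3: now compute (1/3).
Reached (1/3) = 1. Collecting the sign flips along the way, the symbol is -1.

-1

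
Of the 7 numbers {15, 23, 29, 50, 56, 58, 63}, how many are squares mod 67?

4

(15/67) = +1 → QR.
(23/67) = +1 → QR.
(29/67) = +1 → QR.
(50/67) = -1 → non-residue.
(56/67) = +1 → QR.
(58/67) = -1 → non-residue.
(63/67) = -1 → non-residue.
Total quadratic residues among the 7: 4.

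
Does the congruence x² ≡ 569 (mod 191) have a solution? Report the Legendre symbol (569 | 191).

First reduce: 569 ≡ 187 (mod 191).
Reciprocity: 187 ≡ 3 and 191 ≡ 3 (mod 4), so (187/191) = −(191/187).
Reduce top mod 187: now compute (4/187).
Pull out 2^2: since 187 ≡ 3 (mod 8), (2/187) = -1, so (2/187)^2 = +1.
Reached (1/187) = 1. Collecting the sign flips along the way, the symbol is -1.

-1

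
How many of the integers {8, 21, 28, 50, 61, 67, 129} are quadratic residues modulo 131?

4

(8/131) = -1 → non-residue.
(21/131) = +1 → QR.
(28/131) = +1 → QR.
(50/131) = -1 → non-residue.
(61/131) = +1 → QR.
(67/131) = -1 → non-residue.
(129/131) = +1 → QR.
Total quadratic residues among the 7: 4.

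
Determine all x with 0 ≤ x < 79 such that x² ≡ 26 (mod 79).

37, 42

Since 79 ≡ 3 (mod 4), a square root of 26 is 26^((79+1)/4) = 26^20 mod 79.
Repeated squaring: 26^2≡44, 26^4≡40, 26^8≡20, 26^16≡5 (mod 79).
26^20 = 26^(16+4) ≡ 42 (mod 79).
Check: 42² = 1764 ≡ 26 (mod 79). The two roots are 37 and 42.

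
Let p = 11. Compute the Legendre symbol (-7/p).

First reduce: -7 ≡ 4 (mod 11).
Pull out 2^2: since 11 ≡ 3 (mod 8), (2/11) = -1, so (2/11)^2 = +1.
Reached (1/11) = 1. Collecting the sign flips along the way, the symbol is +1.

1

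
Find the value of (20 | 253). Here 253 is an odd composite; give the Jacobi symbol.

-1

Pull out 2^2: since 253 ≡ 5 (mod 8), (2/253) = -1, so (2/253)^2 = +1.
Reciprocity: 5 ≡ 1 and 253 ≡ 1 (mod 4), so (5/253) = +(253/5).
Reduce top mod 5: now compute (3/5).
Reciprocity: 3 ≡ 3 and 5 ≡ 1 (mod 4), so (3/5) = +(5/3).
Reduce top mod 3: now compute (2/3).
Pull out 2: since 3 ≡ 3 (mod 8), (2/3) = -1.
Reached (1/3) = 1. Collecting the sign flips along the way, the symbol is -1.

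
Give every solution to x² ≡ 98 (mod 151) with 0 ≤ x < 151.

Since 151 ≡ 3 (mod 4), a square root of 98 is 98^((151+1)/4) = 98^38 mod 151.
Repeated squaring: 98^2≡91, 98^4≡127, 98^8≡123, 98^16≡29, 98^32≡86 (mod 151).
98^38 = 98^(32+4+2) ≡ 20 (mod 151).
Check: 20² = 400 ≡ 98 (mod 151). The two roots are 20 and 131.

20, 131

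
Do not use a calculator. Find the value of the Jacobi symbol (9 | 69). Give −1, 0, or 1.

0

Reciprocity: 9 ≡ 1 and 69 ≡ 1 (mod 4), so (9/69) = +(69/9).
Reduce top mod 9: now compute (6/9).
Pull out 2: since 9 ≡ 1 (mod 8), (2/9) = +1.
Reciprocity: 3 ≡ 3 and 9 ≡ 1 (mod 4), so (3/9) = +(9/3).
Reduce top mod 3: now compute (0/3).
Top reduces to 0: gcd > 1, so the symbol is 0.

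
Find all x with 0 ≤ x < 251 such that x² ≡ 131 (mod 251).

Since 251 ≡ 3 (mod 4), a square root of 131 is 131^((251+1)/4) = 131^63 mod 251.
Repeated squaring: 131^2≡93, 131^4≡115, 131^8≡173, 131^16≡60, 131^32≡86 (mod 251).
131^63 = 131^(32+16+8+4+2+1) ≡ 181 (mod 251).
Check: 181² = 32761 ≡ 131 (mod 251). The two roots are 70 and 181.

70, 181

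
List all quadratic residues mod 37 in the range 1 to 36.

Square k = 1,…,18 (k and 37−k give the same square):
1²=1, 2²=4, 3²=9, 4²=16, 5²=25, 6²=36, 7²≡12, 8²≡27, 9²≡7, 10²≡26, 11²≡10, 12²≡33, 13²≡21, 14²≡11, 15²≡3, 16²≡34, 17²≡30, 18²≡28 (mod 37).
So the quadratic residues mod 37 are {1, 3, 4, 7, 9, 10, 11, 12, 16, 21, 25, 26, 27, 28, 30, 33, 34, 36}.

1,3,4,7,9,10,11,12,16,21,25,26,27,28,30,33,34,36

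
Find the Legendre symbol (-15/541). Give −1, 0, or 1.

1

First reduce: -15 ≡ 526 (mod 541).
Pull out 2: since 541 ≡ 5 (mod 8), (2/541) = -1.
Reciprocity: 263 ≡ 3 and 541 ≡ 1 (mod 4), so (263/541) = +(541/263).
Reduce top mod 263: now compute (15/263).
Reciprocity: 15 ≡ 3 and 263 ≡ 3 (mod 4), so (15/263) = −(263/15).
Reduce top mod 15: now compute (8/15).
Pull out 2^3: since 15 ≡ 7 (mod 8), (2/15) = +1, so (2/15)^3 = +1.
Reached (1/15) = 1. Collecting the sign flips along the way, the symbol is +1.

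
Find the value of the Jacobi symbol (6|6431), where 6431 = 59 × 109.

1

Pull out 2: since 6431 ≡ 7 (mod 8), (2/6431) = +1.
Reciprocity: 3 ≡ 3 and 6431 ≡ 3 (mod 4), so (3/6431) = −(6431/3).
Reduce top mod 3: now compute (2/3).
Pull out 2: since 3 ≡ 3 (mod 8), (2/3) = -1.
Reached (1/3) = 1. Collecting the sign flips along the way, the symbol is +1.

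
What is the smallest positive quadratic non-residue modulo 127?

3

(2/127) = +1, so 2 is a residue.
(3/127) = −1, so 3 is the smallest positive non-residue mod 127.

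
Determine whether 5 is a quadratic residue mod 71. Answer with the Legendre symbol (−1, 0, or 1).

Reciprocity: 5 ≡ 1 and 71 ≡ 3 (mod 4), so (5/71) = +(71/5).
Reduce top mod 5: now compute (1/5).
Reached (1/5) = 1. Collecting the sign flips along the way, the symbol is +1.

1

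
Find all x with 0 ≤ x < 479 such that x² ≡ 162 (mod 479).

233, 246

Since 479 ≡ 3 (mod 4), a square root of 162 is 162^((479+1)/4) = 162^120 mod 479.
Repeated squaring: 162^2≡378, 162^4≡142, 162^8≡46, 162^16≡200, 162^32≡243, 162^64≡132 (mod 479).
162^120 = 162^(64+32+16+8) ≡ 233 (mod 479).
Check: 233² = 54289 ≡ 162 (mod 479). The two roots are 233 and 246.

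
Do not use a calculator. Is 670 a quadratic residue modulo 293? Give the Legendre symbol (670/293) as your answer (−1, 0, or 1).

First reduce: 670 ≡ 84 (mod 293).
Pull out 2^2: since 293 ≡ 5 (mod 8), (2/293) = -1, so (2/293)^2 = +1.
Reciprocity: 21 ≡ 1 and 293 ≡ 1 (mod 4), so (21/293) = +(293/21).
Reduce top mod 21: now compute (20/21).
Pull out 2^2: since 21 ≡ 5 (mod 8), (2/21) = -1, so (2/21)^2 = +1.
Reciprocity: 5 ≡ 1 and 21 ≡ 1 (mod 4), so (5/21) = +(21/5).
Reduce top mod 5: now compute (1/5).
Reached (1/5) = 1. Collecting the sign flips along the way, the symbol is +1.

1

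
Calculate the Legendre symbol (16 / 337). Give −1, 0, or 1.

Pull out 2^4: since 337 ≡ 1 (mod 8), (2/337) = +1, so (2/337)^4 = +1.
Reached (1/337) = 1. Collecting the sign flips along the way, the symbol is +1.

1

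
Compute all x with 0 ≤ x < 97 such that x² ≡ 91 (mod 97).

97 ≡ 1 (mod 4), so we find a root by search.
Trying successive values, 24² = 576 ≡ 91 (mod 97). The other root is 97 − 24 = 73.

24, 73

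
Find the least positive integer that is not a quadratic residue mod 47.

(2/47) = +1, so 2 is a residue.
(3/47) = +1, so 3 is a residue.
(4/47) = +1, so 4 is a residue.
(5/47) = −1, so 5 is the smallest positive non-residue mod 47.

5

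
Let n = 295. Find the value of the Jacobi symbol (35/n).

0

Reciprocity: 35 ≡ 3 and 295 ≡ 3 (mod 4), so (35/295) = −(295/35).
Reduce top mod 35: now compute (15/35).
Reciprocity: 15 ≡ 3 and 35 ≡ 3 (mod 4), so (15/35) = −(35/15).
Reduce top mod 15: now compute (5/15).
Reciprocity: 5 ≡ 1 and 15 ≡ 3 (mod 4), so (5/15) = +(15/5).
Reduce top mod 5: now compute (0/5).
Top reduces to 0: gcd > 1, so the symbol is 0.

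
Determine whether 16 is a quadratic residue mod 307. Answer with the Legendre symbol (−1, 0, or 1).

1

Pull out 2^4: since 307 ≡ 3 (mod 8), (2/307) = -1, so (2/307)^4 = +1.
Reached (1/307) = 1. Collecting the sign flips along the way, the symbol is +1.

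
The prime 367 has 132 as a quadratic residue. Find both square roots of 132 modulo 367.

Since 367 ≡ 3 (mod 4), a square root of 132 is 132^((367+1)/4) = 132^92 mod 367.
Repeated squaring: 132^2≡175, 132^4≡164, 132^8≡105, 132^16≡15, 132^32≡225, 132^64≡346 (mod 367).
132^92 = 132^(64+16+8+4) ≡ 327 (mod 367).
Check: 327² = 106929 ≡ 132 (mod 367). The two roots are 40 and 327.

40, 327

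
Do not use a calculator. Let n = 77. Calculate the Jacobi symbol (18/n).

Pull out 2: since 77 ≡ 5 (mod 8), (2/77) = -1.
Reciprocity: 9 ≡ 1 and 77 ≡ 1 (mod 4), so (9/77) = +(77/9).
Reduce top mod 9: now compute (5/9).
Reciprocity: 5 ≡ 1 and 9 ≡ 1 (mod 4), so (5/9) = +(9/5).
Reduce top mod 5: now compute (4/5).
Pull out 2^2: since 5 ≡ 5 (mod 8), (2/5) = -1, so (2/5)^2 = +1.
Reached (1/5) = 1. Collecting the sign flips along the way, the symbol is -1.

-1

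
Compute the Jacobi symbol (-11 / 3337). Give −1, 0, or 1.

First reduce: -11 ≡ 3326 (mod 3337).
Pull out 2: since 3337 ≡ 1 (mod 8), (2/3337) = +1.
Reciprocity: 1663 ≡ 3 and 3337 ≡ 1 (mod 4), so (1663/3337) = +(3337/1663).
Reduce top mod 1663: now compute (11/1663).
Reciprocity: 11 ≡ 3 and 1663 ≡ 3 (mod 4), so (11/1663) = −(1663/11).
Reduce top mod 11: now compute (2/11).
Pull out 2: since 11 ≡ 3 (mod 8), (2/11) = -1.
Reached (1/11) = 1. Collecting the sign flips along the way, the symbol is +1.

1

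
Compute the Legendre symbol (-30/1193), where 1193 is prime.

1

First reduce: -30 ≡ 1163 (mod 1193).
Reciprocity: 1163 ≡ 3 and 1193 ≡ 1 (mod 4), so (1163/1193) = +(1193/1163).
Reduce top mod 1163: now compute (30/1163).
Pull out 2: since 1163 ≡ 3 (mod 8), (2/1163) = -1.
Reciprocity: 15 ≡ 3 and 1163 ≡ 3 (mod 4), so (15/1163) = −(1163/15).
Reduce top mod 15: now compute (8/15).
Pull out 2^3: since 15 ≡ 7 (mod 8), (2/15) = +1, so (2/15)^3 = +1.
Reached (1/15) = 1. Collecting the sign flips along the way, the symbol is +1.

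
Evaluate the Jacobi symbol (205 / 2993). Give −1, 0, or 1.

Reciprocity: 205 ≡ 1 and 2993 ≡ 1 (mod 4), so (205/2993) = +(2993/205).
Reduce top mod 205: now compute (123/205).
Reciprocity: 123 ≡ 3 and 205 ≡ 1 (mod 4), so (123/205) = +(205/123).
Reduce top mod 123: now compute (82/123).
Pull out 2: since 123 ≡ 3 (mod 8), (2/123) = -1.
Reciprocity: 41 ≡ 1 and 123 ≡ 3 (mod 4), so (41/123) = +(123/41).
Reduce top mod 41: now compute (0/41).
Top reduces to 0: gcd > 1, so the symbol is 0.

0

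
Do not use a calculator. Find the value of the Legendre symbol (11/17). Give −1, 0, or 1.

-1

Reciprocity: 11 ≡ 3 and 17 ≡ 1 (mod 4), so (11/17) = +(17/11).
Reduce top mod 11: now compute (6/11).
Pull out 2: since 11 ≡ 3 (mod 8), (2/11) = -1.
Reciprocity: 3 ≡ 3 and 11 ≡ 3 (mod 4), so (3/11) = −(11/3).
Reduce top mod 3: now compute (2/3).
Pull out 2: since 3 ≡ 3 (mod 8), (2/3) = -1.
Reached (1/3) = 1. Collecting the sign flips along the way, the symbol is -1.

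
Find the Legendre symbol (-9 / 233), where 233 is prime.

First reduce: -9 ≡ 224 (mod 233).
Pull out 2^5: since 233 ≡ 1 (mod 8), (2/233) = +1, so (2/233)^5 = +1.
Reciprocity: 7 ≡ 3 and 233 ≡ 1 (mod 4), so (7/233) = +(233/7).
Reduce top mod 7: now compute (2/7).
Pull out 2: since 7 ≡ 7 (mod 8), (2/7) = +1.
Reached (1/7) = 1. Collecting the sign flips along the way, the symbol is +1.

1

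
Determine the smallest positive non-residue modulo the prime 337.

(2/337) = +1, so 2 is a residue.
(3/337) = +1, so 3 is a residue.
(4/337) = +1, so 4 is a residue.
(5/337) = −1, so 5 is the smallest positive non-residue mod 337.

5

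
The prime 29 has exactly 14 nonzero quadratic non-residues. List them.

2,3,8,10,11,12,14,15,17,18,19,21,26,27

Square k = 1,…,14 (k and 29−k give the same square):
1²=1, 2²=4, 3²=9, 4²=16, 5²=25, 6²≡7, 7²≡20, 8²≡6, 9²≡23, 10²≡13, 11²≡5, 12²≡28, 13²≡24, 14²≡22 (mod 29).
The residues are {1, 4, 5, 6, 7, 9, 13, 16, 20, 22, 23, 24, 25, 28}; the non-residues are the remaining 14 nonzero classes.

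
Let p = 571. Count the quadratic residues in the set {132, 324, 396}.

2

(132/571) = -1 → non-residue.
(324/571) = +1 → QR.
(396/571) = +1 → QR.
Total quadratic residues among the 3: 2.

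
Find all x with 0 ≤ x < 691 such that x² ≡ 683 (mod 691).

302, 389

Since 691 ≡ 3 (mod 4), a square root of 683 is 683^((691+1)/4) = 683^173 mod 691.
Repeated squaring: 683^2≡64, 683^4≡641, 683^8≡427, 683^16≡596, 683^32≡42, 683^64≡382, 683^128≡123 (mod 691).
683^173 = 683^(128+32+8+4+1) ≡ 389 (mod 691).
Check: 389² = 151321 ≡ 683 (mod 691). The two roots are 302 and 389.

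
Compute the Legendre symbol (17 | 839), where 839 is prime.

Reciprocity: 17 ≡ 1 and 839 ≡ 3 (mod 4), so (17/839) = +(839/17).
Reduce top mod 17: now compute (6/17).
Pull out 2: since 17 ≡ 1 (mod 8), (2/17) = +1.
Reciprocity: 3 ≡ 3 and 17 ≡ 1 (mod 4), so (3/17) = +(17/3).
Reduce top mod 3: now compute (2/3).
Pull out 2: since 3 ≡ 3 (mod 8), (2/3) = -1.
Reached (1/3) = 1. Collecting the sign flips along the way, the symbol is -1.

-1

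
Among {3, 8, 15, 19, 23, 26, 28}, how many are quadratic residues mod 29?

(3/29) = -1 → non-residue.
(8/29) = -1 → non-residue.
(15/29) = -1 → non-residue.
(19/29) = -1 → non-residue.
(23/29) = +1 → QR.
(26/29) = -1 → non-residue.
(28/29) = +1 → QR.
Total quadratic residues among the 7: 2.

2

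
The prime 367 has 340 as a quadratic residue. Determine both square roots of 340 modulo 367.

134, 233

Since 367 ≡ 3 (mod 4), a square root of 340 is 340^((367+1)/4) = 340^92 mod 367.
Repeated squaring: 340^2≡362, 340^4≡25, 340^8≡258, 340^16≡137, 340^32≡52, 340^64≡135 (mod 367).
340^92 = 340^(64+16+8+4) ≡ 134 (mod 367).
Check: 134² = 17956 ≡ 340 (mod 367). The two roots are 134 and 233.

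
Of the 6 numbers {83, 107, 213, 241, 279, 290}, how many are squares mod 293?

(83/293) = +1 → QR.
(107/293) = +1 → QR.
(213/293) = -1 → non-residue.
(241/293) = -1 → non-residue.
(279/293) = +1 → QR.
(290/293) = -1 → non-residue.
Total quadratic residues among the 6: 3.

3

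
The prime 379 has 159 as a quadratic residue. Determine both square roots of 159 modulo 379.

36, 343

Since 379 ≡ 3 (mod 4), a square root of 159 is 159^((379+1)/4) = 159^95 mod 379.
Repeated squaring: 159^2≡267, 159^4≡37, 159^8≡232, 159^16≡6, 159^32≡36, 159^64≡159 (mod 379).
159^95 = 159^(64+16+8+4+2+1) ≡ 36 (mod 379).
Check: 36² = 1296 ≡ 159 (mod 379). The two roots are 36 and 343.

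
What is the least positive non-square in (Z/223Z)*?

3

(2/223) = +1, so 2 is a residue.
(3/223) = −1, so 3 is the smallest positive non-residue mod 223.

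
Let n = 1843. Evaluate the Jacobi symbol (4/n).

Pull out 2^2: since 1843 ≡ 3 (mod 8), (2/1843) = -1, so (2/1843)^2 = +1.
Reached (1/1843) = 1. Collecting the sign flips along the way, the symbol is +1.

1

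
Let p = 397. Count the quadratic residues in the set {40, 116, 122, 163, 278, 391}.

5

(40/397) = +1 → QR.
(116/397) = +1 → QR.
(122/397) = +1 → QR.
(163/397) = +1 → QR.
(278/397) = +1 → QR.
(391/397) = -1 → non-residue.
Total quadratic residues among the 6: 5.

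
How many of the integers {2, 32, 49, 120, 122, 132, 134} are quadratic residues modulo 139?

(2/139) = -1 → non-residue.
(32/139) = -1 → non-residue.
(49/139) = +1 → QR.
(120/139) = +1 → QR.
(122/139) = +1 → QR.
(132/139) = -1 → non-residue.
(134/139) = -1 → non-residue.
Total quadratic residues among the 7: 3.

3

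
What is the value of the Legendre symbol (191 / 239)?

-1

Reciprocity: 191 ≡ 3 and 239 ≡ 3 (mod 4), so (191/239) = −(239/191).
Reduce top mod 191: now compute (48/191).
Pull out 2^4: since 191 ≡ 7 (mod 8), (2/191) = +1, so (2/191)^4 = +1.
Reciprocity: 3 ≡ 3 and 191 ≡ 3 (mod 4), so (3/191) = −(191/3).
Reduce top mod 3: now compute (2/3).
Pull out 2: since 3 ≡ 3 (mod 8), (2/3) = -1.
Reached (1/3) = 1. Collecting the sign flips along the way, the symbol is -1.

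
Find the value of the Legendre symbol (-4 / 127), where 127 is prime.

First reduce: -4 ≡ 123 (mod 127).
Reciprocity: 123 ≡ 3 and 127 ≡ 3 (mod 4), so (123/127) = −(127/123).
Reduce top mod 123: now compute (4/123).
Pull out 2^2: since 123 ≡ 3 (mod 8), (2/123) = -1, so (2/123)^2 = +1.
Reached (1/123) = 1. Collecting the sign flips along the way, the symbol is -1.

-1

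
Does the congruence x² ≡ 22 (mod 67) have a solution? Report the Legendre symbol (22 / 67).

Pull out 2: since 67 ≡ 3 (mod 8), (2/67) = -1.
Reciprocity: 11 ≡ 3 and 67 ≡ 3 (mod 4), so (11/67) = −(67/11).
Reduce top mod 11: now compute (1/11).
Reached (1/11) = 1. Collecting the sign flips along the way, the symbol is +1.

1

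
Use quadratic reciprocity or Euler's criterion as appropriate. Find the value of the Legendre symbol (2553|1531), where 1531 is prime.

-1

First reduce: 2553 ≡ 1022 (mod 1531).
Pull out 2: since 1531 ≡ 3 (mod 8), (2/1531) = -1.
Reciprocity: 511 ≡ 3 and 1531 ≡ 3 (mod 4), so (511/1531) = −(1531/511).
Reduce top mod 511: now compute (509/511).
Reciprocity: 509 ≡ 1 and 511 ≡ 3 (mod 4), so (509/511) = +(511/509).
Reduce top mod 509: now compute (2/509).
Pull out 2: since 509 ≡ 5 (mod 8), (2/509) = -1.
Reached (1/509) = 1. Collecting the sign flips along the way, the symbol is -1.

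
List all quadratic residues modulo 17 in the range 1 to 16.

1, 2, 4, 8, 9, 13, 15, 16

Square k = 1,…,8 (k and 17−k give the same square):
1²=1, 2²=4, 3²=9, 4²=16, 5²≡8, 6²≡2, 7²≡15, 8²≡13 (mod 17).
So the quadratic residues mod 17 are {1, 2, 4, 8, 9, 13, 15, 16}.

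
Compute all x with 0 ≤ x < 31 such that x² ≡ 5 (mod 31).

Since 31 ≡ 3 (mod 4), a square root of 5 is 5^((31+1)/4) = 5^8 mod 31.
Repeated squaring: 5^2≡25, 5^4≡5, 5^8≡25 (mod 31).
5^8 = 5^(8) ≡ 25 (mod 31).
Check: 25² = 625 ≡ 5 (mod 31). The two roots are 6 and 25.

6, 25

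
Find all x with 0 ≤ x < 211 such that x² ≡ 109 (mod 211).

98, 113

Since 211 ≡ 3 (mod 4), a square root of 109 is 109^((211+1)/4) = 109^53 mod 211.
Repeated squaring: 109^2≡65, 109^4≡5, 109^8≡25, 109^16≡203, 109^32≡64 (mod 211).
109^53 = 109^(32+16+4+1) ≡ 113 (mod 211).
Check: 113² = 12769 ≡ 109 (mod 211). The two roots are 98 and 113.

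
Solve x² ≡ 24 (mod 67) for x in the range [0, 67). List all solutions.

15, 52

Since 67 ≡ 3 (mod 4), a square root of 24 is 24^((67+1)/4) = 24^17 mod 67.
Repeated squaring: 24^2≡40, 24^4≡59, 24^8≡64, 24^16≡9 (mod 67).
24^17 = 24^(16+1) ≡ 15 (mod 67).
Check: 15² = 225 ≡ 24 (mod 67). The two roots are 15 and 52.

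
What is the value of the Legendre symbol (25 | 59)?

1

Euler's criterion: (25/59) ≡ 25^29 (mod 59).
25^2 ≡ 35 (mod 59)
25^4 ≡ 45 (mod 59)
25^8 ≡ 19 (mod 59)
25^16 ≡ 7 (mod 59)
25^29 = 25^(16+8+4+1) ≡ 1 (mod 59).
Result is 1, so (25/59) = 1.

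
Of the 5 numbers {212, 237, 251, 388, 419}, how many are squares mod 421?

2

(212/421) = -1 → non-residue.
(237/421) = +1 → QR.
(251/421) = -1 → non-residue.
(388/421) = +1 → QR.
(419/421) = -1 → non-residue.
Total quadratic residues among the 5: 2.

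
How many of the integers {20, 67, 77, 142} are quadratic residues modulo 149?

(20/149) = +1 → QR.
(67/149) = +1 → QR.
(77/149) = -1 → non-residue.
(142/149) = +1 → QR.
Total quadratic residues among the 4: 3.

3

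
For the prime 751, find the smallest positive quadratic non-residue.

(2/751) = +1, so 2 is a residue.
(3/751) = −1, so 3 is the smallest positive non-residue mod 751.

3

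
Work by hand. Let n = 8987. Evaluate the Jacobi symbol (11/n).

0

Reciprocity: 11 ≡ 3 and 8987 ≡ 3 (mod 4), so (11/8987) = −(8987/11).
Reduce top mod 11: now compute (0/11).
Top reduces to 0: gcd > 1, so the symbol is 0.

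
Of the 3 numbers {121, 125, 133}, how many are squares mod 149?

3

(121/149) = +1 → QR.
(125/149) = +1 → QR.
(133/149) = +1 → QR.
Total quadratic residues among the 3: 3.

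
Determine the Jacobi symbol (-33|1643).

First reduce: -33 ≡ 1610 (mod 1643).
Pull out 2: since 1643 ≡ 3 (mod 8), (2/1643) = -1.
Reciprocity: 805 ≡ 1 and 1643 ≡ 3 (mod 4), so (805/1643) = +(1643/805).
Reduce top mod 805: now compute (33/805).
Reciprocity: 33 ≡ 1 and 805 ≡ 1 (mod 4), so (33/805) = +(805/33).
Reduce top mod 33: now compute (13/33).
Reciprocity: 13 ≡ 1 and 33 ≡ 1 (mod 4), so (13/33) = +(33/13).
Reduce top mod 13: now compute (7/13).
Reciprocity: 7 ≡ 3 and 13 ≡ 1 (mod 4), so (7/13) = +(13/7).
Reduce top mod 7: now compute (6/7).
Pull out 2: since 7 ≡ 7 (mod 8), (2/7) = +1.
Reciprocity: 3 ≡ 3 and 7 ≡ 3 (mod 4), so (3/7) = −(7/3).
Reduce top mod 3: now compute (1/3).
Reached (1/3) = 1. Collecting the sign flips along the way, the symbol is +1.

1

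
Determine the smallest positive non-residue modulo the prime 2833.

(2/2833) = +1, so 2 is a residue.
(3/2833) = +1, so 3 is a residue.
(4/2833) = +1, so 4 is a residue.
(5/2833) = −1, so 5 is the smallest positive non-residue mod 2833.

5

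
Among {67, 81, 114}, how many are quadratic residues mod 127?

(67/127) = -1 → non-residue.
(81/127) = +1 → QR.
(114/127) = -1 → non-residue.
Total quadratic residues among the 3: 1.

1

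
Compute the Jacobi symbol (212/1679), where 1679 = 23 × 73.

1

Pull out 2^2: since 1679 ≡ 7 (mod 8), (2/1679) = +1, so (2/1679)^2 = +1.
Reciprocity: 53 ≡ 1 and 1679 ≡ 3 (mod 4), so (53/1679) = +(1679/53).
Reduce top mod 53: now compute (36/53).
Pull out 2^2: since 53 ≡ 5 (mod 8), (2/53) = -1, so (2/53)^2 = +1.
Reciprocity: 9 ≡ 1 and 53 ≡ 1 (mod 4), so (9/53) = +(53/9).
Reduce top mod 9: now compute (8/9).
Pull out 2^3: since 9 ≡ 1 (mod 8), (2/9) = +1, so (2/9)^3 = +1.
Reached (1/9) = 1. Collecting the sign flips along the way, the symbol is +1.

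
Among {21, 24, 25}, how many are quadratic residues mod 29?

2

(21/29) = -1 → non-residue.
(24/29) = +1 → QR.
(25/29) = +1 → QR.
Total quadratic residues among the 3: 2.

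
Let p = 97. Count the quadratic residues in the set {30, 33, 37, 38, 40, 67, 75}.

(30/97) = -1 → non-residue.
(33/97) = +1 → QR.
(37/97) = -1 → non-residue.
(38/97) = -1 → non-residue.
(40/97) = -1 → non-residue.
(67/97) = -1 → non-residue.
(75/97) = +1 → QR.
Total quadratic residues among the 7: 2.

2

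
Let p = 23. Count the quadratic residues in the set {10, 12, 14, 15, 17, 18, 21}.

(10/23) = -1 → non-residue.
(12/23) = +1 → QR.
(14/23) = -1 → non-residue.
(15/23) = -1 → non-residue.
(17/23) = -1 → non-residue.
(18/23) = +1 → QR.
(21/23) = -1 → non-residue.
Total quadratic residues among the 7: 2.

2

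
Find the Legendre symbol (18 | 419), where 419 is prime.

-1

Pull out 2: since 419 ≡ 3 (mod 8), (2/419) = -1.
Reciprocity: 9 ≡ 1 and 419 ≡ 3 (mod 4), so (9/419) = +(419/9).
Reduce top mod 9: now compute (5/9).
Reciprocity: 5 ≡ 1 and 9 ≡ 1 (mod 4), so (5/9) = +(9/5).
Reduce top mod 5: now compute (4/5).
Pull out 2^2: since 5 ≡ 5 (mod 8), (2/5) = -1, so (2/5)^2 = +1.
Reached (1/5) = 1. Collecting the sign flips along the way, the symbol is -1.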